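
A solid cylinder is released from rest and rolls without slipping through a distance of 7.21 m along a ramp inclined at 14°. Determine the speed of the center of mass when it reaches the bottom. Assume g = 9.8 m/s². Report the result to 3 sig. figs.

Here I = (1/2)MR², so the shape factor k = I/(MR²) = 0.5.
The rolling condition ω = v/R makes the rotational term ½I(v/R)² = ½kMv², so KE_total = ½(1+k)Mv² = (3/4)Mv².
The vertical drop is h = L sinθ = 7.21 × sin14° = 1.744 m.
Energy conservation: Mgh = (3/4)Mv², so v = √(2gh/(1+k)) = √(2 × 9.8 × 1.744 / 1.5) ≈ 4.77 m/s.

v ≈ 4.77 m/s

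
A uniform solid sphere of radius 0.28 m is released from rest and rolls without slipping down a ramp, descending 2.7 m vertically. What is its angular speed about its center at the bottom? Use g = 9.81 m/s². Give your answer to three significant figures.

The moment of inertia is (2/5)MR², giving k ≡ I/(MR²) = 0.4.
Since it rolls without slipping, ω = v/R and KE = ½Mv² + ½Iω² = ½(1+k)Mv² = (7/10)Mv².
Energy conservation Mgh = ½(1+k)Mv² gives v = √(2gh/(1+k)) = √(2 × 9.81 × 2.7 / 1.4) = 6.151 m/s.
Then ω = v/R = 6.151 / 0.28 ≈ 22.0 rad/s.

ω ≈ 22.0 rad/s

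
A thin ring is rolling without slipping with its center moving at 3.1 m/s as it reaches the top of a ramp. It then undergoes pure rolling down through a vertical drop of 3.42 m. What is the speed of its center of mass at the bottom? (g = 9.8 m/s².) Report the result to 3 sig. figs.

Here I = MR², so the shape factor k = I/(MR²) = 1.
Pure rolling means v = ωR; then KE = ½Mv² + ½I(v/R)² = ½(1+k)Mv² = Mv².
Conserving energy between top and bottom: Mv² = Mv₀² + Mgh, hence v² = v₀² + 2gh/(1+k).
v = √(3.1² + 2×9.8×3.42/2) = √43.13 ≈ 6.57 m/s.

v ≈ 6.57 m/s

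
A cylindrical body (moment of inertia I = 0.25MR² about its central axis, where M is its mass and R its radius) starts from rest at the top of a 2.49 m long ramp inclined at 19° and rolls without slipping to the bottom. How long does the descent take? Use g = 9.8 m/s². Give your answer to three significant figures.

t ≈ 1.40 s

With I = 0.25MR², the ratio k = I/(MR²) is 0.25.
Along the incline Mg sinθ − f = Ma, and torque about the center fR = Iα = kMR²(a/R) gives f = kMa.
Hence a = g sinθ/(1+k) = 9.8×sin19°/1.25 = 2.552 m/s².
Starting from rest, L = ½at², so t = √(2L/a) = √(2×2.49/2.552) ≈ 1.40 s.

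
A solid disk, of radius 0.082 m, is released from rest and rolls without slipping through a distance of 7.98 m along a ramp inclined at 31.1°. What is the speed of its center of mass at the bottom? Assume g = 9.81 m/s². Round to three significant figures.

v ≈ 7.34 m/s

Here I = (1/2)MR², so the shape factor k = I/(MR²) = 0.5.
Rolling without slipping gives ω = v/R, so the total kinetic energy is ½Mv² + ½Iω² = ½(1+k)Mv² = (3/4)Mv².
The vertical drop is h = L sinθ = 7.98 × sin31.1° = 4.122 m.
Energy conservation: Mgh = (3/4)Mv², so v = √(2gh/(1+k)) = √(2 × 9.81 × 4.122 / 1.5) ≈ 7.34 m/s.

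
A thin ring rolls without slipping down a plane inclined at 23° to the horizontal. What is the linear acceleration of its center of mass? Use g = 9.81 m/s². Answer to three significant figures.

With I = MR², the ratio k = I/(MR²) is 1.
Along the incline Mg sinθ − f = Ma, and torque about the center fR = Iα = kMR²(a/R) gives f = kMa.
Eliminating f: Mg sinθ = (1+k)Ma, so a = g sinθ/(1+k) = 9.81 × sin23° / 2 ≈ 1.92 m/s².

a ≈ 1.92 m/s²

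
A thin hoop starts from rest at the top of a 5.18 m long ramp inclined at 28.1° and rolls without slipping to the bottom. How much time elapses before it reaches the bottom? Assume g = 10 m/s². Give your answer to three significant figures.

t ≈ 2.10 s

The moment of inertia is MR², giving k ≡ I/(MR²) = 1.
Newton's second law down the slope: Mg sinθ − f = Ma. The torque equation fR = Iα (with α = a/R) gives f = kMa.
Hence a = g sinθ/(1+k) = 10×sin28.1°/2 = 2.355 m/s².
With constant a from rest, t = √(2L/a) = √(2·5.18/2.355) ≈ 2.10 s.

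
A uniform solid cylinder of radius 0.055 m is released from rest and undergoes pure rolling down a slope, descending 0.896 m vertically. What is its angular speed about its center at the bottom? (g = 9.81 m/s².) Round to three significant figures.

The moment of inertia is (1/2)MR², giving k ≡ I/(MR²) = 0.5.
Rolling without slipping gives ω = v/R, so the total kinetic energy is ½Mv² + ½Iω² = ½(1+k)Mv² = (3/4)Mv².
Energy conservation Mgh = ½(1+k)Mv² gives v = √(2gh/(1+k)) = √(2 × 9.81 × 0.896 / 1.5) = 3.423 m/s.
The angular speed follows from ω = v/R = 3.423/0.055 ≈ 62.2 rad/s.

ω ≈ 62.2 rad/s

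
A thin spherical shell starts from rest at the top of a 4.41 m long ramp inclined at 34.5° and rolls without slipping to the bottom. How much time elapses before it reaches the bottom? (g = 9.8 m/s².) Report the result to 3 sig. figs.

Here I = (2/3)MR², so the shape factor k = I/(MR²) = 2/3.
Newton's second law down the slope: Mg sinθ − f = Ma. The torque equation fR = Iα (with α = a/R) gives f = kMa.
Hence a = g sinθ/(1+k) = 9.8×sin34.5°/1.667 = 3.33 m/s².
With constant a from rest, t = √(2L/a) = √(2·4.41/3.33) ≈ 1.63 s.

t ≈ 1.63 s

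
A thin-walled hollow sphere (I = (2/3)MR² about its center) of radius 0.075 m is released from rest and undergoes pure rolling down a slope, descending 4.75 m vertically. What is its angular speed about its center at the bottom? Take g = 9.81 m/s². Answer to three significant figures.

For this body I = (2/3)MR², i.e. k = I/(MR²) = 2/3.
The rolling condition ω = v/R makes the rotational term ½I(v/R)² = ½kMv², so KE_total = ½(1+k)Mv² = (5/6)Mv².
Energy conservation Mgh = ½(1+k)Mv² gives v = √(2gh/(1+k)) = √(2 × 9.81 × 4.75 / 1.667) = 7.478 m/s.
Then ω = v/R = 7.478 / 0.075 ≈ 99.7 rad/s.

ω ≈ 99.7 rad/s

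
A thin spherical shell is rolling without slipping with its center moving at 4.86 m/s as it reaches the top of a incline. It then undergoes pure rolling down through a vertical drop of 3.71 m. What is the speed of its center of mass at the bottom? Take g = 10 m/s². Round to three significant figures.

v ≈ 8.25 m/s

For this body I = (2/3)MR², i.e. k = I/(MR²) = 2/3.
Pure rolling means v = ωR; then KE = ½Mv² + ½I(v/R)² = ½(1+k)Mv² = (5/6)Mv².
Conserving energy between top and bottom: (5/6)Mv² = (5/6)Mv₀² + Mgh, hence v² = v₀² + 2gh/(1+k).
v = √(4.86² + 2×10×3.71/1.667) = √68.14 ≈ 8.25 m/s.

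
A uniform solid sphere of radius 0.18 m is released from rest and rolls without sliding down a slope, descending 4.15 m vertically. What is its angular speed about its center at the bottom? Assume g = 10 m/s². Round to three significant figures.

The moment of inertia is (2/5)MR², giving k ≡ I/(MR²) = 0.4.
The rolling condition ω = v/R makes the rotational term ½I(v/R)² = ½kMv², so KE_total = ½(1+k)Mv² = (7/10)Mv².
Energy conservation Mgh = ½(1+k)Mv² gives v = √(2gh/(1+k)) = √(2 × 10 × 4.15 / 1.4) = 7.7 m/s.
The angular speed follows from ω = v/R = 7.7/0.18 ≈ 42.8 rad/s.

ω ≈ 42.8 rad/s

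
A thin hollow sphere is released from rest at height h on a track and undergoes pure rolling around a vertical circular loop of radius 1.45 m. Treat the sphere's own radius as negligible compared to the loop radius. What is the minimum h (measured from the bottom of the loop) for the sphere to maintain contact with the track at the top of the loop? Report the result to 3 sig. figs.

With I = (2/3)MR², the ratio k = I/(MR²) is 2/3.
At the top of the loop, the minimum-contact condition is Mg = Mv_top²/r, so v_top² = gr.
With ω = v/R, the kinetic energy at speed v is ½(1+k)Mv² = (5/6)Mv².
Energy conservation from release (height h) to the top (height 2r): Mgh = Mg(2r) + (5/6)M·gr.
Thus h_min = 2r + (1+k)r/2 = r(2 + 1.667/2) = 1.45 × 2.833 ≈ 4.11 m.

h_min ≈ 4.11 m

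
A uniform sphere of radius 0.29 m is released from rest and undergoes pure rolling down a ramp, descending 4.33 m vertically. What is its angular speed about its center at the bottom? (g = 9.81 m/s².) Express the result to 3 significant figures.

With I = (2/5)MR², the ratio k = I/(MR²) is 0.4.
The rolling condition ω = v/R makes the rotational term ½I(v/R)² = ½kMv², so KE_total = ½(1+k)Mv² = (7/10)Mv².
Energy conservation Mgh = ½(1+k)Mv² gives v = √(2gh/(1+k)) = √(2 × 9.81 × 4.33 / 1.4) = 7.79 m/s.
The angular speed follows from ω = v/R = 7.79/0.29 ≈ 26.9 rad/s.

ω ≈ 26.9 rad/s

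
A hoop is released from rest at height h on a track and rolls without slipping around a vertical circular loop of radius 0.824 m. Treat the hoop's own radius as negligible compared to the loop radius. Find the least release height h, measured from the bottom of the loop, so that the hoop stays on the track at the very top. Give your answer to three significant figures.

The moment of inertia is MR², giving k ≡ I/(MR²) = 1.
At the top, contact is just lost when gravity alone supplies the centripetal force: Mg = Mv_top²/r, i.e. v_top² = gr.
With ω = v/R, the kinetic energy at speed v is ½(1+k)Mv² = Mv².
Energy conservation from release (height h) to the top (height 2r): Mgh = Mg(2r) + M·gr.
Thus h_min = 2r + (1+k)r/2 = r(2 + 2/2) = 0.824 × 3 ≈ 2.47 m.

h_min ≈ 2.47 m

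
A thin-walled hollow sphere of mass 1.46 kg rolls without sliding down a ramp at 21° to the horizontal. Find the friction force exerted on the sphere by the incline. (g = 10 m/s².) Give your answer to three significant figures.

Here I = (2/3)MR², so the shape factor k = I/(MR²) = 2/3.
Newton's second law down the slope: Mg sinθ − f = Ma. The torque equation fR = Iα (with α = a/R) gives f = kMa.
Combining, a = g sinθ/(1+k) and f = kMa = kMg sinθ/(1+k).
f = (2/3) × 1.46 × 10 × sin21° / 1.667 ≈ 2.09 N.

f ≈ 2.09 N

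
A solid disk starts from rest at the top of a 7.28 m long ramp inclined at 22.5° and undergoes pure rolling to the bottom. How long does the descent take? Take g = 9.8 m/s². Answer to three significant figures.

For this body I = (1/2)MR², i.e. k = I/(MR²) = 0.5.
Along the incline Mg sinθ − f = Ma, and torque about the center fR = Iα = kMR²(a/R) gives f = kMa.
Hence a = g sinθ/(1+k) = 9.8×sin22.5°/1.5 = 2.5 m/s².
With constant a from rest, t = √(2L/a) = √(2·7.28/2.5) ≈ 2.41 s.

t ≈ 2.41 s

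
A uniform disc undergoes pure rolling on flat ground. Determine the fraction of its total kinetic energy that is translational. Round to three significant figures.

fraction ≈ 0.667

Here I = (1/2)MR², so the shape factor k = I/(MR²) = 0.5.
With ω = v/R, KE_trans = ½Mv² and KE_rot = ½Iω² = ½kMv², so KE_total = ½(1+k)Mv².
The translational fraction is therefore 1/(1+k) = 1/1.5 ≈ 0.667.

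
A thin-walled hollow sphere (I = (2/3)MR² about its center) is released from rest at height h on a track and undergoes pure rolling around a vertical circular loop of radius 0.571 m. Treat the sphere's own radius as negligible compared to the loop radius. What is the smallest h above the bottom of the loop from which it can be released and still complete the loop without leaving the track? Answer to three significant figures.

h_min ≈ 1.62 m

For this body I = (2/3)MR², i.e. k = I/(MR²) = 2/3.
At the top, contact is just lost when gravity alone supplies the centripetal force: Mg = Mv_top²/r, i.e. v_top² = gr.
With ω = v/R, the kinetic energy at speed v is ½(1+k)Mv² = (5/6)Mv².
Energy conservation from release (height h) to the top (height 2r): Mgh = Mg(2r) + (5/6)M·gr.
Thus h_min = 2r + (1+k)r/2 = r(2 + 1.667/2) = 0.571 × 2.833 ≈ 1.62 m.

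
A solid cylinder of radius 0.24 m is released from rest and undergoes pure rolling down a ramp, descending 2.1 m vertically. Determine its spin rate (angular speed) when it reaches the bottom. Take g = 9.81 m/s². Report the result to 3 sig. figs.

ω ≈ 21.8 rad/s

Here I = (1/2)MR², so the shape factor k = I/(MR²) = 0.5.
Pure rolling means v = ωR; then KE = ½Mv² + ½I(v/R)² = ½(1+k)Mv² = (3/4)Mv².
Energy conservation Mgh = ½(1+k)Mv² gives v = √(2gh/(1+k)) = √(2 × 9.81 × 2.1 / 1.5) = 5.241 m/s.
The angular speed follows from ω = v/R = 5.241/0.24 ≈ 21.8 rad/s.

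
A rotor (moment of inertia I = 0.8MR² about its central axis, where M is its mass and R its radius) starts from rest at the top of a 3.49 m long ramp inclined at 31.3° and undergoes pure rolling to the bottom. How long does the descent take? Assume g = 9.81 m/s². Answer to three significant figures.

t ≈ 1.57 s

For this body I = 0.8MR², i.e. k = I/(MR²) = 0.8.
Newton's second law down the slope: Mg sinθ − f = Ma. The torque equation fR = Iα (with α = a/R) gives f = kMa.
Hence a = g sinθ/(1+k) = 9.81×sin31.3°/1.8 = 2.831 m/s².
With constant a from rest, t = √(2L/a) = √(2·3.49/2.831) ≈ 1.57 s.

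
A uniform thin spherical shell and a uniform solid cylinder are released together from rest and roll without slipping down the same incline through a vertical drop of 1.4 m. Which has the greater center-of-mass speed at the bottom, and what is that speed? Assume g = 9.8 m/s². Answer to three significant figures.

For rolling without slipping, Mgh = ½(1+k)Mv² where k = I/(MR²), so v = √(2gh/(1+k)).
Uniform thin spherical shell: k = 2/3, giving v = √(2×9.8×1.4/1.667) = 4.058 m/s.
Uniform solid cylinder: k = 0.5, giving v = √(2×9.8×1.4/1.5) = 4.277 m/s.
The smaller k wins: the uniform solid cylinder, at ≈ 4.28 m/s.

the uniform solid cylinder, at v ≈ 4.28 m/s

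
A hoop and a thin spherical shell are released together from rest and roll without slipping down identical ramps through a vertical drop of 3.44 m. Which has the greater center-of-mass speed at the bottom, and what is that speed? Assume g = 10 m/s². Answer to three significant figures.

For rolling without slipping, Mgh = ½(1+k)Mv² where k = I/(MR²), so v = √(2gh/(1+k)).
Hoop: k = 1, giving v = √(2×10×3.44/2) = 5.865 m/s.
Thin spherical shell: k = 2/3, giving v = √(2×10×3.44/1.667) = 6.425 m/s.
The smaller k wins: the thin spherical shell, at ≈ 6.42 m/s.

the thin spherical shell, at v ≈ 6.42 m/s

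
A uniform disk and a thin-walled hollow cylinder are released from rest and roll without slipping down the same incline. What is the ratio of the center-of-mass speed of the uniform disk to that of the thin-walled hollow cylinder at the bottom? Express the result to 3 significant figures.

Each satisfies Mgh = ½(1+k)Mv² with k = I/(MR²), so v ∝ 1/√(1+k).
For the uniform disk k = 0.5; for the thin-walled hollow cylinder k = 1.
v₁/v₂ = √((1+k₂)/(1+k₁)) = √(2/1.5) ≈ 1.15.

v_ratio ≈ 1.15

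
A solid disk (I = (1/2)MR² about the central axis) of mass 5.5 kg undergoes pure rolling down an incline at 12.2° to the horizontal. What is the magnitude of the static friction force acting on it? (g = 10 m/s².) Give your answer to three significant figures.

The moment of inertia is (1/2)MR², giving k ≡ I/(MR²) = 0.5.
Translational: Mg sinθ − f = Ma. Rotational about the CM: fR = Iα = kMRa, so f = kMa.
Combining, a = g sinθ/(1+k) and f = kMa = kMg sinθ/(1+k).
f = 0.5 × 5.5 × 10 × sin12.2° / 1.5 ≈ 3.87 N.

f ≈ 3.87 N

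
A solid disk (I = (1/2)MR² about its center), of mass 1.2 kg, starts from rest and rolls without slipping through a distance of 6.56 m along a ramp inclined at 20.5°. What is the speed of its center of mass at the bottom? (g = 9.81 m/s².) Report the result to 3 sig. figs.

The moment of inertia is (1/2)MR², giving k ≡ I/(MR²) = 0.5.
Since it rolls without slipping, ω = v/R and KE = ½Mv² + ½Iω² = ½(1+k)Mv² = (3/4)Mv².
The vertical drop is h = L sinθ = 6.56 × sin20.5° = 2.297 m.
Setting Mgh = (3/4)Mv² gives v = √(2gh/(1+k)) = √(2·9.81·2.297/1.5) ≈ 5.48 m/s.

v ≈ 5.48 m/s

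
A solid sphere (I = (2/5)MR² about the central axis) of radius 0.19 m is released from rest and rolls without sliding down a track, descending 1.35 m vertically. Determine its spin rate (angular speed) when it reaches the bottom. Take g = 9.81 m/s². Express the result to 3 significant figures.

ω ≈ 22.9 rad/s

For this body I = (2/5)MR², i.e. k = I/(MR²) = 0.4.
Since it rolls without slipping, ω = v/R and KE = ½Mv² + ½Iω² = ½(1+k)Mv² = (7/10)Mv².
Energy conservation Mgh = ½(1+k)Mv² gives v = √(2gh/(1+k)) = √(2 × 9.81 × 1.35 / 1.4) = 4.35 m/s.
Then ω = v/R = 4.35 / 0.19 ≈ 22.9 rad/s.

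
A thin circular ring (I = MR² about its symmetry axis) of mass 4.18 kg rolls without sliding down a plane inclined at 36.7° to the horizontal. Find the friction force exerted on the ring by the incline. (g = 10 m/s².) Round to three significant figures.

f ≈ 12.5 N

The moment of inertia is MR², giving k ≡ I/(MR²) = 1.
Along the incline Mg sinθ − f = Ma, and torque about the center fR = Iα = kMR²(a/R) gives f = kMa.
Combining, a = g sinθ/(1+k) and f = kMa = kMg sinθ/(1+k).
f = 1 × 4.18 × 10 × sin36.7° / 2 ≈ 12.5 N.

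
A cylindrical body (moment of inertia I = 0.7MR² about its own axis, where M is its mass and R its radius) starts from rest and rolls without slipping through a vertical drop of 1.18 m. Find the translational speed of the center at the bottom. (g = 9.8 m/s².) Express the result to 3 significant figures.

The moment of inertia is 0.7MR², giving k ≡ I/(MR²) = 0.7.
The rolling condition ω = v/R makes the rotational term ½I(v/R)² = ½kMv², so KE_total = ½(1+k)Mv² = (17/20)Mv².
Energy conservation: Mgh = (17/20)Mv², so v = √(2gh/(1+k)) = √(2 × 9.8 × 1.18 / 1.7) ≈ 3.69 m/s.

v ≈ 3.69 m/s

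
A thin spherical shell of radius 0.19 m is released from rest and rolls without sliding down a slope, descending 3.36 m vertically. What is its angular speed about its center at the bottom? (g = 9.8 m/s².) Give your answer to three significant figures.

ω ≈ 33.1 rad/s

With I = (2/3)MR², the ratio k = I/(MR²) is 2/3.
Pure rolling means v = ωR; then KE = ½Mv² + ½I(v/R)² = ½(1+k)Mv² = (5/6)Mv².
Energy conservation Mgh = ½(1+k)Mv² gives v = √(2gh/(1+k)) = √(2 × 9.8 × 3.36 / 1.667) = 6.286 m/s.
Then ω = v/R = 6.286 / 0.19 ≈ 33.1 rad/s.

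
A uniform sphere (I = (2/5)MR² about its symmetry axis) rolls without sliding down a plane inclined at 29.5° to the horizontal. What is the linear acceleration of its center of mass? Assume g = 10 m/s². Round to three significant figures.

a ≈ 3.52 m/s²

Here I = (2/5)MR², so the shape factor k = I/(MR²) = 0.4.
Newton's second law down the slope: Mg sinθ − f = Ma. The torque equation fR = Iα (with α = a/R) gives f = kMa.
Eliminating f: Mg sinθ = (1+k)Ma, so a = g sinθ/(1+k) = 10 × sin29.5° / 1.4 ≈ 3.52 m/s².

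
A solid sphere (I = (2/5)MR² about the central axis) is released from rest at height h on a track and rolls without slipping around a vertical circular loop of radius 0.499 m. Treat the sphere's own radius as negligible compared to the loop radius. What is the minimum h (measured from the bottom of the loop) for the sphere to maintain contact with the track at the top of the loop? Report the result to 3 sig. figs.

h_min ≈ 1.35 m

With I = (2/5)MR², the ratio k = I/(MR²) is 0.4.
At the top of the loop, the minimum-contact condition is Mg = Mv_top²/r, so v_top² = gr.
With ω = v/R, the kinetic energy at speed v is ½(1+k)Mv² = (7/10)Mv².
Energy conservation from release (height h) to the top (height 2r): Mgh = Mg(2r) + (7/10)M·gr.
Thus h_min = 2r + (1+k)r/2 = r(2 + 1.4/2) = 0.499 × 2.7 ≈ 1.35 m.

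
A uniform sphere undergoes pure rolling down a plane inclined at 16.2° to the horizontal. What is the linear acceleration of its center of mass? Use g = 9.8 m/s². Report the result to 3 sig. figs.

Here I = (2/5)MR², so the shape factor k = I/(MR²) = 0.4.
Along the incline Mg sinθ − f = Ma, and torque about the center fR = Iα = kMR²(a/R) gives f = kMa.
Eliminating f: Mg sinθ = (1+k)Ma, so a = g sinθ/(1+k) = 9.8 × sin16.2° / 1.4 ≈ 1.95 m/s².

a ≈ 1.95 m/s²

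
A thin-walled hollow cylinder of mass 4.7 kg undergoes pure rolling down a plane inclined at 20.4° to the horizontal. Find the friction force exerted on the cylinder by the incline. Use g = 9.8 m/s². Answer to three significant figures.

For this body I = MR², i.e. k = I/(MR²) = 1.
Translational: Mg sinθ − f = Ma. Rotational about the CM: fR = Iα = kMRa, so f = kMa.
Combining, a = g sinθ/(1+k) and f = kMa = kMg sinθ/(1+k).
f = 1 × 4.7 × 9.8 × sin20.4° / 2 ≈ 8.03 N.

f ≈ 8.03 N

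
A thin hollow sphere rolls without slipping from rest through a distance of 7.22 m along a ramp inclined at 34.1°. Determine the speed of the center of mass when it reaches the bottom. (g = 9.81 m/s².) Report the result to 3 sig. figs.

For this body I = (2/3)MR², i.e. k = I/(MR²) = 2/3.
Pure rolling means v = ωR; then KE = ½Mv² + ½I(v/R)² = ½(1+k)Mv² = (5/6)Mv².
The vertical drop is h = L sinθ = 7.22 × sin34.1° = 4.048 m.
Setting Mgh = (5/6)Mv² gives v = √(2gh/(1+k)) = √(2·9.81·4.048/1.667) ≈ 6.90 m/s.

v ≈ 6.90 m/s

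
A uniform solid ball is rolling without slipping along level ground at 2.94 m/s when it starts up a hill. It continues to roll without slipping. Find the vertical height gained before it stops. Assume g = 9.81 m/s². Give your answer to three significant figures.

For this body I = (2/5)MR², i.e. k = I/(MR²) = 0.4.
Since it rolls without slipping, ω = v/R and KE = ½Mv² + ½Iω² = ½(1+k)Mv² = (7/10)Mv².
At the top the kinetic energy is zero, so (7/10)Mv₀² = Mgh.
Thus h = (1+k)v₀²/(2g) = 1.4 × 2.94² / (2 × 9.81) ≈ 0.617 m.

h ≈ 0.617 m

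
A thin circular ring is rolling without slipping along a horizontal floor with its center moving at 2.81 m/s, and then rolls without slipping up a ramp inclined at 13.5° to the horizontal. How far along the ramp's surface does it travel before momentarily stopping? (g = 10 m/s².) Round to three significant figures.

Here I = MR², so the shape factor k = I/(MR²) = 1.
Pure rolling means v = ωR; then KE = ½Mv² + ½I(v/R)² = ½(1+k)Mv² = Mv².
Setting this equal to Mgh gives the vertical rise h = (1+k)v₀²/(2g) = 2×2.81²/(2×10) = 0.7896 m.
Along the incline, d = h/sinθ = 0.7896/sin13.5° ≈ 3.38 m.

d ≈ 3.38 m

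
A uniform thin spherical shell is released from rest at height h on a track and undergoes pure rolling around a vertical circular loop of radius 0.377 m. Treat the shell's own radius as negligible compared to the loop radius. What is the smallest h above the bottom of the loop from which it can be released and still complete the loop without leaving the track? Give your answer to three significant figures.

With I = (2/3)MR², the ratio k = I/(MR²) is 2/3.
At the top of the loop, the minimum-contact condition is Mg = Mv_top²/r, so v_top² = gr.
With ω = v/R, the kinetic energy at speed v is ½(1+k)Mv² = (5/6)Mv².
Energy conservation from release (height h) to the top (height 2r): Mgh = Mg(2r) + (5/6)M·gr.
Thus h_min = 2r + (1+k)r/2 = r(2 + 1.667/2) = 0.377 × 2.833 ≈ 1.07 m.

h_min ≈ 1.07 m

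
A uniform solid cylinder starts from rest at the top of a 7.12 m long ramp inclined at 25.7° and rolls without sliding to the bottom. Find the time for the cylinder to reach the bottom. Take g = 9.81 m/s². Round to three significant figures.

t ≈ 2.24 s

With I = (1/2)MR², the ratio k = I/(MR²) is 0.5.
Translational: Mg sinθ − f = Ma. Rotational about the CM: fR = Iα = kMRa, so f = kMa.
Hence a = g sinθ/(1+k) = 9.81×sin25.7°/1.5 = 2.836 m/s².
With constant a from rest, t = √(2L/a) = √(2·7.12/2.836) ≈ 2.24 s.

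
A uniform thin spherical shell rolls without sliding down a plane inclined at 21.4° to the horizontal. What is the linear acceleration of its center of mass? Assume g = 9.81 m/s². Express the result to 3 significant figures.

Here I = (2/3)MR², so the shape factor k = I/(MR²) = 2/3.
Translational: Mg sinθ − f = Ma. Rotational about the CM: fR = Iα = kMRa, so f = kMa.
Eliminating f: Mg sinθ = (1+k)Ma, so a = g sinθ/(1+k) = 9.81 × sin21.4° / 1.667 ≈ 2.15 m/s².

a ≈ 2.15 m/s²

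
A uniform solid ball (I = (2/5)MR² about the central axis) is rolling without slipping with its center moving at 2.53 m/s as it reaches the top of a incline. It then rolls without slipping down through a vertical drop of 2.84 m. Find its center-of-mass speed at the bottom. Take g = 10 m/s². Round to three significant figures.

v ≈ 6.85 m/s

For this body I = (2/5)MR², i.e. k = I/(MR²) = 0.4.
Rolling without slipping gives ω = v/R, so the total kinetic energy is ½Mv² + ½Iω² = ½(1+k)Mv² = (7/10)Mv².
Conserving energy between top and bottom: (7/10)Mv² = (7/10)Mv₀² + Mgh, hence v² = v₀² + 2gh/(1+k).
v = √(2.53² + 2×10×2.84/1.4) = √46.97 ≈ 6.85 m/s.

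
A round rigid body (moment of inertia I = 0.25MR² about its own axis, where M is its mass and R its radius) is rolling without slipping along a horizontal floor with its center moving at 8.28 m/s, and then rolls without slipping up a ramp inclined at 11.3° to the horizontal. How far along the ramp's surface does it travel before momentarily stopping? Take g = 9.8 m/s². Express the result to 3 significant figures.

d ≈ 22.3 m

The moment of inertia is 0.25MR², giving k ≡ I/(MR²) = 0.25.
The rolling condition ω = v/R makes the rotational term ½I(v/R)² = ½kMv², so KE_total = ½(1+k)Mv² = (5/8)Mv².
Setting this equal to Mgh gives the vertical rise h = (1+k)v₀²/(2g) = 1.25×8.28²/(2×9.8) = 4.372 m.
The distance along the slope is d = h/sinθ = 4.372/sin11.3° ≈ 22.3 m.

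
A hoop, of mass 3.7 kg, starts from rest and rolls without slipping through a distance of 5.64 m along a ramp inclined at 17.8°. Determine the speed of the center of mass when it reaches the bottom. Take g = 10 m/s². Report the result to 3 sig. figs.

v ≈ 4.15 m/s

For this body I = MR², i.e. k = I/(MR²) = 1.
The rolling condition ω = v/R makes the rotational term ½I(v/R)² = ½kMv², so KE_total = ½(1+k)Mv² = Mv².
The vertical drop is h = L sinθ = 5.64 × sin17.8° = 1.724 m.
Energy conservation: Mgh = Mv², so v = √(2gh/(1+k)) = √(2 × 10 × 1.724 / 2) ≈ 4.15 m/s.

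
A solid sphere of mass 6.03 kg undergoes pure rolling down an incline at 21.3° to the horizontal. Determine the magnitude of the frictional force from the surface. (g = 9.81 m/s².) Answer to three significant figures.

With I = (2/5)MR², the ratio k = I/(MR²) is 0.4.
Along the incline Mg sinθ − f = Ma, and torque about the center fR = Iα = kMR²(a/R) gives f = kMa.
Combining, a = g sinθ/(1+k) and f = kMa = kMg sinθ/(1+k).
f = 0.4 × 6.03 × 9.81 × sin21.3° / 1.4 ≈ 6.14 N.

f ≈ 6.14 N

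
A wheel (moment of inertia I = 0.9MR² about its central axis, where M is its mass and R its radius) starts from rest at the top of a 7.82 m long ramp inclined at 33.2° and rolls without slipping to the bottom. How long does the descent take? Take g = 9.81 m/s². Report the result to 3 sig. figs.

Here I = 0.9MR², so the shape factor k = I/(MR²) = 0.9.
Along the incline Mg sinθ − f = Ma, and torque about the center fR = Iα = kMR²(a/R) gives f = kMa.
Hence a = g sinθ/(1+k) = 9.81×sin33.2°/1.9 = 2.827 m/s².
With constant a from rest, t = √(2L/a) = √(2·7.82/2.827) ≈ 2.35 s.

t ≈ 2.35 s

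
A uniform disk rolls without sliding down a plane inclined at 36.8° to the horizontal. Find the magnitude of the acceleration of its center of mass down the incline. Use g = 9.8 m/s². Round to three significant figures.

For this body I = (1/2)MR², i.e. k = I/(MR²) = 0.5.
Along the incline Mg sinθ − f = Ma, and torque about the center fR = Iα = kMR²(a/R) gives f = kMa.
Eliminating f: Mg sinθ = (1+k)Ma, so a = g sinθ/(1+k) = 9.8 × sin36.8° / 1.5 ≈ 3.91 m/s².

a ≈ 3.91 m/s²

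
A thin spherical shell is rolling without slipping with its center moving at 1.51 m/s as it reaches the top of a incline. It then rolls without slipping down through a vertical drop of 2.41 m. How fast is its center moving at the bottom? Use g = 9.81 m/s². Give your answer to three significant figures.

Here I = (2/3)MR², so the shape factor k = I/(MR²) = 2/3.
The rolling condition ω = v/R makes the rotational term ½I(v/R)² = ½kMv², so KE_total = ½(1+k)Mv² = (5/6)Mv².
Conserving energy between top and bottom: (5/6)Mv² = (5/6)Mv₀² + Mgh, hence v² = v₀² + 2gh/(1+k).
v = √(1.51² + 2×9.81×2.41/1.667) = √30.65 ≈ 5.54 m/s.

v ≈ 5.54 m/s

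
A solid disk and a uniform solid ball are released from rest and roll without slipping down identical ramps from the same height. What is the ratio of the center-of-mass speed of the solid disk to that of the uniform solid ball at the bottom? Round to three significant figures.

v_ratio ≈ 0.966

Each satisfies Mgh = ½(1+k)Mv² with k = I/(MR²), so v ∝ 1/√(1+k).
For the solid disk k = 0.5; for the uniform solid ball k = 0.4.
v₁/v₂ = √((1+k₂)/(1+k₁)) = √(1.4/1.5) ≈ 0.966.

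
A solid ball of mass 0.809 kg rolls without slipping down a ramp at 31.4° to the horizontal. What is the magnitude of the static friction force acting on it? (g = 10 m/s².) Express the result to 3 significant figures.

Here I = (2/5)MR², so the shape factor k = I/(MR²) = 0.4.
Newton's second law down the slope: Mg sinθ − f = Ma. The torque equation fR = Iα (with α = a/R) gives f = kMa.
Combining, a = g sinθ/(1+k) and f = kMa = kMg sinθ/(1+k).
f = 0.4 × 0.809 × 10 × sin31.4° / 1.4 ≈ 1.20 N.

f ≈ 1.20 N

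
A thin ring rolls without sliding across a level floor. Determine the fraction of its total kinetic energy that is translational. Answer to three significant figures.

The moment of inertia is MR², giving k ≡ I/(MR²) = 1.
With ω = v/R, KE_trans = ½Mv² and KE_rot = ½Iω² = ½kMv², so KE_total = ½(1+k)Mv².
The translational fraction is therefore 1/(1+k) = 1/2 ≈ 0.500.

fraction ≈ 0.500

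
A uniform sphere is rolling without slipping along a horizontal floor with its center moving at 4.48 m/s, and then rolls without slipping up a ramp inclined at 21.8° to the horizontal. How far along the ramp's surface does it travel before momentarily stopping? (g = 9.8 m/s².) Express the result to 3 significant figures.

d ≈ 3.86 m

For this body I = (2/5)MR², i.e. k = I/(MR²) = 0.4.
Since it rolls without slipping, ω = v/R and KE = ½Mv² + ½Iω² = ½(1+k)Mv² = (7/10)Mv².
Setting this equal to Mgh gives the vertical rise h = (1+k)v₀²/(2g) = 1.4×4.48²/(2×9.8) = 1.434 m.
The distance along the slope is d = h/sinθ = 1.434/sin21.8° ≈ 3.86 m.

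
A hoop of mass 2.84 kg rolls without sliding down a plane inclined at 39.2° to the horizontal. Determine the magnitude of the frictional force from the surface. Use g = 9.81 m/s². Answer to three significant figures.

f ≈ 8.80 N

For this body I = MR², i.e. k = I/(MR²) = 1.
Newton's second law down the slope: Mg sinθ − f = Ma. The torque equation fR = Iα (with α = a/R) gives f = kMa.
Combining, a = g sinθ/(1+k) and f = kMa = kMg sinθ/(1+k).
f = 1 × 2.84 × 9.81 × sin39.2° / 2 ≈ 8.80 N.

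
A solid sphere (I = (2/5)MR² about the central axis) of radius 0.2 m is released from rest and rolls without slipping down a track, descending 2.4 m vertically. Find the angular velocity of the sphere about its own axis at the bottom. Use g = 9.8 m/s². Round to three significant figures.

For this body I = (2/5)MR², i.e. k = I/(MR²) = 0.4.
Rolling without slipping gives ω = v/R, so the total kinetic energy is ½Mv² + ½Iω² = ½(1+k)Mv² = (7/10)Mv².
Energy conservation Mgh = ½(1+k)Mv² gives v = √(2gh/(1+k)) = √(2 × 9.8 × 2.4 / 1.4) = 5.797 m/s.
The angular speed follows from ω = v/R = 5.797/0.2 ≈ 29.0 rad/s.

ω ≈ 29.0 rad/s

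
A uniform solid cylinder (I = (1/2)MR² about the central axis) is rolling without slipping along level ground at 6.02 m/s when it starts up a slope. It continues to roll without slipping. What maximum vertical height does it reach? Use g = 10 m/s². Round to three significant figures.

h ≈ 2.72 m

The moment of inertia is (1/2)MR², giving k ≡ I/(MR²) = 0.5.
Since it rolls without slipping, ω = v/R and KE = ½Mv² + ½Iω² = ½(1+k)Mv² = (3/4)Mv².
All of this converts to potential energy at the highest point: (3/4)Mv₀² = Mgh.
Thus h = (1+k)v₀²/(2g) = 1.5 × 6.02² / (2 × 10) ≈ 2.72 m.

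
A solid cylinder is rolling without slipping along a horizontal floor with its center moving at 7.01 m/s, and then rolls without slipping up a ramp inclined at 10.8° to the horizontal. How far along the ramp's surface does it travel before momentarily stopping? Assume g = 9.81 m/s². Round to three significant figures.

For this body I = (1/2)MR², i.e. k = I/(MR²) = 0.5.
Pure rolling means v = ωR; then KE = ½Mv² + ½I(v/R)² = ½(1+k)Mv² = (3/4)Mv².
Setting this equal to Mgh gives the vertical rise h = (1+k)v₀²/(2g) = 1.5×7.01²/(2×9.81) = 3.757 m.
Along the incline, d = h/sinθ = 3.757/sin10.8° ≈ 20.0 m.

d ≈ 20.0 m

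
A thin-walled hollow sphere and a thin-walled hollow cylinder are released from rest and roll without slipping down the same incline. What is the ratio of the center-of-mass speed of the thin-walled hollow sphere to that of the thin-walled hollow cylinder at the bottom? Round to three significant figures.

v_ratio ≈ 1.10

Each satisfies Mgh = ½(1+k)Mv² with k = I/(MR²), so v ∝ 1/√(1+k).
For the thin-walled hollow sphere k = 2/3; for the thin-walled hollow cylinder k = 1.
v₁/v₂ = √((1+k₂)/(1+k₁)) = √(2/1.667) ≈ 1.10.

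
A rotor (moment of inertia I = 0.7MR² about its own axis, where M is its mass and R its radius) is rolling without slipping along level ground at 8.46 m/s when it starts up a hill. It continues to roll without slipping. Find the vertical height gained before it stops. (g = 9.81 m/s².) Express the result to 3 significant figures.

Here I = 0.7MR², so the shape factor k = I/(MR²) = 0.7.
The rolling condition ω = v/R makes the rotational term ½I(v/R)² = ½kMv², so KE_total = ½(1+k)Mv² = (17/20)Mv².
At the top the kinetic energy is zero, so (17/20)Mv₀² = Mgh.
Thus h = (1+k)v₀²/(2g) = 1.7 × 8.46² / (2 × 9.81) ≈ 6.20 m.

h ≈ 6.20 m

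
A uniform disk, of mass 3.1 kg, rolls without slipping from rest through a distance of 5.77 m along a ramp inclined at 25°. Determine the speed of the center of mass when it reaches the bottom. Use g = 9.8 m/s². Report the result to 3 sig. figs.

With I = (1/2)MR², the ratio k = I/(MR²) is 0.5.
Pure rolling means v = ωR; then KE = ½Mv² + ½I(v/R)² = ½(1+k)Mv² = (3/4)Mv².
The vertical drop is h = L sinθ = 5.77 × sin25° = 2.439 m.
Setting Mgh = (3/4)Mv² gives v = √(2gh/(1+k)) = √(2·9.8·2.439/1.5) ≈ 5.64 m/s.

v ≈ 5.64 m/s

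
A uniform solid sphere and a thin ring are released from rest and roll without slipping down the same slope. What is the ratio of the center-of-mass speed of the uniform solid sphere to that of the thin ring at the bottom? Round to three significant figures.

v_ratio ≈ 1.20

Each satisfies Mgh = ½(1+k)Mv² with k = I/(MR²), so v ∝ 1/√(1+k).
For the uniform solid sphere k = 0.4; for the thin ring k = 1.
v₁/v₂ = √((1+k₂)/(1+k₁)) = √(2/1.4) ≈ 1.20.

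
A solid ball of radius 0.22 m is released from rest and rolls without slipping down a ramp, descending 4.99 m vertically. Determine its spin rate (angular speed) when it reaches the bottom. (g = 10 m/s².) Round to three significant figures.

ω ≈ 38.4 rad/s

For this body I = (2/5)MR², i.e. k = I/(MR²) = 0.4.
Pure rolling means v = ωR; then KE = ½Mv² + ½I(v/R)² = ½(1+k)Mv² = (7/10)Mv².
Energy conservation Mgh = ½(1+k)Mv² gives v = √(2gh/(1+k)) = √(2 × 10 × 4.99 / 1.4) = 8.443 m/s.
Then ω = v/R = 8.443 / 0.22 ≈ 38.4 rad/s.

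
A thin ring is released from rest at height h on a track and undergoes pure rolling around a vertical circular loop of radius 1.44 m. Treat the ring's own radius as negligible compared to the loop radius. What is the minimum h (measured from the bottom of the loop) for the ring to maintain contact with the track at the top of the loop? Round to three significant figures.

For this body I = MR², i.e. k = I/(MR²) = 1.
At the top, contact is just lost when gravity alone supplies the centripetal force: Mg = Mv_top²/r, i.e. v_top² = gr.
With ω = v/R, the kinetic energy at speed v is ½(1+k)Mv² = Mv².
Energy conservation from release (height h) to the top (height 2r): Mgh = Mg(2r) + M·gr.
Thus h_min = 2r + (1+k)r/2 = r(2 + 2/2) = 1.44 × 3 ≈ 4.32 m.

h_min ≈ 4.32 m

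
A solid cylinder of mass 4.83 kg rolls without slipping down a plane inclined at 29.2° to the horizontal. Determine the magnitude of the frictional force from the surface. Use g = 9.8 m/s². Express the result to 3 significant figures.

f ≈ 7.70 N

For this body I = (1/2)MR², i.e. k = I/(MR²) = 0.5.
Newton's second law down the slope: Mg sinθ − f = Ma. The torque equation fR = Iα (with α = a/R) gives f = kMa.
Combining, a = g sinθ/(1+k) and f = kMa = kMg sinθ/(1+k).
f = 0.5 × 4.83 × 9.8 × sin29.2° / 1.5 ≈ 7.70 N.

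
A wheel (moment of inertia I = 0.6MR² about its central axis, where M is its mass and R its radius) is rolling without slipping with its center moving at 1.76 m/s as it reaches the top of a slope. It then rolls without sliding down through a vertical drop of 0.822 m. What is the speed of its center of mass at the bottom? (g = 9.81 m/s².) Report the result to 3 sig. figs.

For this body I = 0.6MR², i.e. k = I/(MR²) = 0.6.
Pure rolling means v = ωR; then KE = ½Mv² + ½I(v/R)² = ½(1+k)Mv² = (4/5)Mv².
Conserving energy between top and bottom: (4/5)Mv² = (4/5)Mv₀² + Mgh, hence v² = v₀² + 2gh/(1+k).
v = √(1.76² + 2×9.81×0.822/1.6) = √13.18 ≈ 3.63 m/s.

v ≈ 3.63 m/s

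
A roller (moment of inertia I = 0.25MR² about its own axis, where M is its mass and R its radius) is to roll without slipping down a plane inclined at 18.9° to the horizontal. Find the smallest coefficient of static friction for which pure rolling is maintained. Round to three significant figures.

μ_min ≈ 0.0685

With I = 0.25MR², the ratio k = I/(MR²) is 0.25.
Translational: Mg sinθ − f = Ma. Rotational about the CM: fR = Iα = kMRa, so f = kMa.
These give a = g sinθ/(1+k) and the required friction f = kMg sinθ/(1+k).
The normal force is N = Mg cosθ, so μ_min = f/N = k tanθ/(1+k).
μ_min = 0.25 × tan18.9° / 1.25 ≈ 0.0685.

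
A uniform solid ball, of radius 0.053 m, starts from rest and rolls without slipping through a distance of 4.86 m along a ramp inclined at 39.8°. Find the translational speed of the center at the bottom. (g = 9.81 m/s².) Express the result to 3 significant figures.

v ≈ 6.60 m/s

For this body I = (2/5)MR², i.e. k = I/(MR²) = 0.4.
Pure rolling means v = ωR; then KE = ½Mv² + ½I(v/R)² = ½(1+k)Mv² = (7/10)Mv².
The vertical drop is h = L sinθ = 4.86 × sin39.8° = 3.111 m.
Energy conservation: Mgh = (7/10)Mv², so v = √(2gh/(1+k)) = √(2 × 9.81 × 3.111 / 1.4) ≈ 6.60 m/s.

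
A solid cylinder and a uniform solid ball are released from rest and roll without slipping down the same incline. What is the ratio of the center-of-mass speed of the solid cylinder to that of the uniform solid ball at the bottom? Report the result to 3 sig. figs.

v_ratio ≈ 0.966

Each satisfies Mgh = ½(1+k)Mv² with k = I/(MR²), so v ∝ 1/√(1+k).
For the solid cylinder k = 0.5; for the uniform solid ball k = 0.4.
v₁/v₂ = √((1+k₂)/(1+k₁)) = √(1.4/1.5) ≈ 0.966.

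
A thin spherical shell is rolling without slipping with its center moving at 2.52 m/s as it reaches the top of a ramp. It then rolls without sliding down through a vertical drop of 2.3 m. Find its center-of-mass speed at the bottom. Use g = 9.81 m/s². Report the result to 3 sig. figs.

v ≈ 5.78 m/s

The moment of inertia is (2/3)MR², giving k ≡ I/(MR²) = 2/3.
Pure rolling means v = ωR; then KE = ½Mv² + ½I(v/R)² = ½(1+k)Mv² = (5/6)Mv².
Conserving energy between top and bottom: (5/6)Mv² = (5/6)Mv₀² + Mgh, hence v² = v₀² + 2gh/(1+k).
v = √(2.52² + 2×9.81×2.3/1.667) = √33.43 ≈ 5.78 m/s.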